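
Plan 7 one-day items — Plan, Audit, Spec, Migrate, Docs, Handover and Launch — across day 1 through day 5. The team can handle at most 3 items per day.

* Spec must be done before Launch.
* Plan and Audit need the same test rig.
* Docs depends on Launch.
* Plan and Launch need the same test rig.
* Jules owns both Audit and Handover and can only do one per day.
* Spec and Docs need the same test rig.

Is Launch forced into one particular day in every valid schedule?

Launch can be day 2 (e.g. Migrate=day 1; Plan=day 1; Handover=day 3; Launch=day 2; Audit=day 2; Docs=day 3; Spec=day 1) or day 3 (e.g. Migrate=day 1; Spec=day 1; Docs=day 4; Plan=day 1; Handover=day 3; Audit=day 2; Launch=day 3).

No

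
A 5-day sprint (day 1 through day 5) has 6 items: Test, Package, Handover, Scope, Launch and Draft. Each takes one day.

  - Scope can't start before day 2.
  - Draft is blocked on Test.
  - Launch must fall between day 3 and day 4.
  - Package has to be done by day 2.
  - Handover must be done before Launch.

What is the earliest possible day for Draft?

day 2

Precedence pushes Draft to at least day 2.
Draft at day 2 is achievable: Package -> day 1, Handover -> day 1, Test -> day 1, Launch -> day 3, Scope -> day 2, Draft -> day 2.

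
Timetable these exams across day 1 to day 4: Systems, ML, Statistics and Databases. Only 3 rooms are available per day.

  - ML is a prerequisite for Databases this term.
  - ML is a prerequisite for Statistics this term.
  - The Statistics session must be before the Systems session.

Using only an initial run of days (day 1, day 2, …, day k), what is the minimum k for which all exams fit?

3

The precedence chain requires at least 3 distinct days.
With at most 3 per day and 4 exams, at least 2 days are needed.
3 works (last occupied day: day 3): for example ML in day 1, Databases in day 2, Systems in day 3, Statistics in day 2.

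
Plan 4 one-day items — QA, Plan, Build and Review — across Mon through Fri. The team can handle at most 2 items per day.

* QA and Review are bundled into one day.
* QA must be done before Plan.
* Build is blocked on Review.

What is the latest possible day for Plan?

Precedence pushes Plan to at least Tue.
Plan at Fri is achievable: Plan -> Fri; QA -> Mon; Build -> Tue; Review -> Mon.

Fri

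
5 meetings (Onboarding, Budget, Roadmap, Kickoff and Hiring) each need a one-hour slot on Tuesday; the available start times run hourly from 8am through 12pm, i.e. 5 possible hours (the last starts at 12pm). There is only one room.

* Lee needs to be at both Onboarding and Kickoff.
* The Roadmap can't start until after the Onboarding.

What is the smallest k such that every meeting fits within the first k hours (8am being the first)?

5 hours

The precedence chain requires at least 2 distinct hours.
With at most 1 per hour and 5 meetings, at least 5 hours are needed.
5 works (last occupied hour: 12pm): for example Hiring in 12pm, Kickoff in 11am, Onboarding in 8am, Budget in 10am, Roadmap in 9am.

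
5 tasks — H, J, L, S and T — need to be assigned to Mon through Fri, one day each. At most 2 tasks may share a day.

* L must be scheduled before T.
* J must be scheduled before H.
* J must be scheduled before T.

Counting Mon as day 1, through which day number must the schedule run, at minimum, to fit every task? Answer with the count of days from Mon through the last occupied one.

The precedence chain requires at least 2 distinct days.
With at most 2 per day and 5 tasks, at least 3 days are needed.
3 works (last occupied day: Wed): for example S=Wed; J=Mon; H=Tue; T=Tue; L=Mon.

3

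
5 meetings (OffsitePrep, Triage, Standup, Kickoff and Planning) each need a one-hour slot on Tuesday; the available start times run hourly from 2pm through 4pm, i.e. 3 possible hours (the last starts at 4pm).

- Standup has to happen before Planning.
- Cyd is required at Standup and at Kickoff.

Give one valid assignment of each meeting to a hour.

Planning in 3pm; OffsitePrep in 2pm; Kickoff in 3pm; Triage in 2pm; Standup in 2pm

Checking: Standup(2pm) before Planning(3pm); Standup(2pm) != Kickoff(3pm).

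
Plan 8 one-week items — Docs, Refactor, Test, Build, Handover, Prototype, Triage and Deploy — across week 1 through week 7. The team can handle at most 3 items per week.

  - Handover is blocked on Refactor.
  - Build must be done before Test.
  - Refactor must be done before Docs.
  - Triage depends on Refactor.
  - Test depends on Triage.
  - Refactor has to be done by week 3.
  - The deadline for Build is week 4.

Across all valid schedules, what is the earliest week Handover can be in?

week 2

Precedence pushes Handover to at least week 2.
Handover at week 2 is achievable: Docs -> week 2, Refactor -> week 1, Prototype -> week 1, Handover -> week 2, Deploy -> week 3, Build -> week 1, Triage -> week 2, Test -> week 3.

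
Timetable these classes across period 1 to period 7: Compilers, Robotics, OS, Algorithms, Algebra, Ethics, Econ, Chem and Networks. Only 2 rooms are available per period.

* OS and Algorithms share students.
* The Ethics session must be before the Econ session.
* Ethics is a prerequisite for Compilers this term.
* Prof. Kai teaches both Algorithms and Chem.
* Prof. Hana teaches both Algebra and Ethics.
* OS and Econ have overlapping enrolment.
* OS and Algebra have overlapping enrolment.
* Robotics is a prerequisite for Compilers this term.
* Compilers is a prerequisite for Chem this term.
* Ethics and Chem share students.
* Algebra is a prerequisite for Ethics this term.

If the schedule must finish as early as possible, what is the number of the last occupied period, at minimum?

The precedence chain requires at least 4 distinct periods.
With at most 2 per period and 9 classes, at least 5 periods are needed.
5 works (last occupied period: period 5): for example Networks in period 4; Econ in period 3; Robotics in period 1; Ethics in period 2; Algorithms in period 5; OS in period 2; Algebra in period 1; Compilers in period 3; Chem in period 4.

period 5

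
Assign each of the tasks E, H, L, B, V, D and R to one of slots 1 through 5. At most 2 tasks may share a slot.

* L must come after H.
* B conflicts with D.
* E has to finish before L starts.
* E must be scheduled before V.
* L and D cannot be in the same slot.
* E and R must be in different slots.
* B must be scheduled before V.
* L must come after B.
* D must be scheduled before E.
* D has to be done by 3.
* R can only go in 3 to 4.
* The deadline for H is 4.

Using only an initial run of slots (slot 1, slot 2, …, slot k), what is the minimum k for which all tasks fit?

4 slots

The precedence chain requires at least 3 distinct slots.
With at most 2 per slot and 7 tasks, at least 4 slots are needed.
4 works (last occupied slot: 4): for example H -> 1; R -> 3; V -> 4; E -> 2; L -> 3; D -> 1; B -> 2.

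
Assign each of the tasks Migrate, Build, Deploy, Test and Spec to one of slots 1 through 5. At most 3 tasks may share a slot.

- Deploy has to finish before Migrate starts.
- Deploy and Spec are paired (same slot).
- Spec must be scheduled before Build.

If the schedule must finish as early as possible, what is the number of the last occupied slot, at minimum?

The precedence chain requires at least 2 distinct slots.
With at most 3 per slot and 5 tasks, at least 2 slots are needed.
2 works (last occupied slot: 2): for example Spec=1; Migrate=2; Build=2; Test=1; Deploy=1.

slot 2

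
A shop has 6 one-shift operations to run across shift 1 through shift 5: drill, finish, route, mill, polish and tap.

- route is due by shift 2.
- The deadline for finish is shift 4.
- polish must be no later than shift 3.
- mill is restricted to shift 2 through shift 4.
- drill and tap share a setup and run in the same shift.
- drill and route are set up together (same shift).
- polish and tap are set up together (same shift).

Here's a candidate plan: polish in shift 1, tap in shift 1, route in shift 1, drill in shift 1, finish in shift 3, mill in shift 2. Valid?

Yes

mill is restricted to shift 2 through shift 4 — holds.
drill and route are set up together (same shift) — holds.
polish must be no later than shift 3 — holds.
route is due by shift 2 — holds.
drill and tap share a setup and run in the same shift — holds.
polish and tap are set up together (same shift) — holds.
The deadline for finish is shift 4 — holds.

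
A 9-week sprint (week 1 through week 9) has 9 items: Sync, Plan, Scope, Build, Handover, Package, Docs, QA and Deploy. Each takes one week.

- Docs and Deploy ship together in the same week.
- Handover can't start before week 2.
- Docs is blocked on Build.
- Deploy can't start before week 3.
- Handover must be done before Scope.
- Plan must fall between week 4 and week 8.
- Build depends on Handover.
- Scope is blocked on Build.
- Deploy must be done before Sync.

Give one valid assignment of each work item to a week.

Scope in week 4, QA in week 1, Deploy in week 4, Build in week 3, Package in week 1, Docs in week 4, Handover in week 2, Sync in week 5, Plan in week 4

Checking: Build(week 3) before Docs(week 4); Handover(week 2) before Scope(week 4); Build(week 3) before Scope(week 4); Deploy(week 4) before Sync(week 5); Handover(week 2) before Build(week 3); Docs = Deploy = week 4; Handover=week 2 in [week 2,week 9]; Plan=week 4 in [week 4,week 8]; Deploy=week 4 in [week 3,week 9].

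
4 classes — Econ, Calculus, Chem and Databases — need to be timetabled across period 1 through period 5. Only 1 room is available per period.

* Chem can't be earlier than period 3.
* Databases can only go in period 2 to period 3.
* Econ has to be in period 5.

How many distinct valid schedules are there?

6

Splitting on Calculus: it can be period 1 (3), period 2 (1), period 3 (1), period 4 (1). Listing each branch's schedules as (Econ, Chem, Databases) by period number:
Calculus=period 1: (5,3,2) (5,4,2) (5,4,3) — 3.
Calculus=period 2: (5,4,3) — 1.
Calculus=period 3: (5,4,2) — 1.
Calculus=period 4: (5,3,2) — 1.
Summing: 3 + 1 + 1 + 1 = 6.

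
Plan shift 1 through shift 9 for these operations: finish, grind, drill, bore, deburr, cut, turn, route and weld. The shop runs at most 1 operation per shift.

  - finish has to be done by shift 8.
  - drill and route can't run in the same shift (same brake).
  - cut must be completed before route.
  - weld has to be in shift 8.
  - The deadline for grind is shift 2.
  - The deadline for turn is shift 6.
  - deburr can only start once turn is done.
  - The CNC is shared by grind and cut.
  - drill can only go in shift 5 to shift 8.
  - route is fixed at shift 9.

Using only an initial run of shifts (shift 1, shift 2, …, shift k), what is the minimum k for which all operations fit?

9 shifts

The precedence chain requires at least 2 distinct shifts.
With at most 1 per shift and 9 operations, at least 9 shifts are needed.
route can't be placed before shift 9, so the schedule must run through at least shift 9.
9 works (last occupied shift: shift 9): for example weld in shift 8, cut in shift 6, drill in shift 5, route in shift 9, finish in shift 3, turn in shift 2, grind in shift 1, deburr in shift 4, bore in shift 7.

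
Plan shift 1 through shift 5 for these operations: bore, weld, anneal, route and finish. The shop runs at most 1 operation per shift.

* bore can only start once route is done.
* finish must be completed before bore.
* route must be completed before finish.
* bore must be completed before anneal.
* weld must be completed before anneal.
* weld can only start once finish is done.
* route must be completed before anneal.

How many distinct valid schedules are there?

Enumerating: finish in shift 2; bore in shift 3; route in shift 1; weld in shift 4; anneal in shift 5 | anneal=shift 5, finish=shift 2, weld=shift 3, bore=shift 4, route=shift 1.

2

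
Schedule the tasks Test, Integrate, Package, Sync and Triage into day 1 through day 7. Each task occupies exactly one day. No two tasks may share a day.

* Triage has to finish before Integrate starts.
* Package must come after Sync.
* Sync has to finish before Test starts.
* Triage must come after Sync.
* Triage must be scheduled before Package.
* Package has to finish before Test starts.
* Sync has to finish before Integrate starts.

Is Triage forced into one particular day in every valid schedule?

No

Triage can be day 2 (e.g. Sync -> day 1, Test -> day 4, Package -> day 3, Integrate -> day 5, Triage -> day 2) or day 3 (e.g. Package in day 4; Triage in day 3; Test in day 5; Integrate in day 6; Sync in day 1).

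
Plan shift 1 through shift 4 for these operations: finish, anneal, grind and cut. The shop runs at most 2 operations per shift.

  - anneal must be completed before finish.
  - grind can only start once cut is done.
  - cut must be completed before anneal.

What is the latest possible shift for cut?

Downstream work caps cut at shift 2.
cut at shift 2 is achievable: anneal in shift 3, cut in shift 2, grind in shift 3, finish in shift 4.

shift 2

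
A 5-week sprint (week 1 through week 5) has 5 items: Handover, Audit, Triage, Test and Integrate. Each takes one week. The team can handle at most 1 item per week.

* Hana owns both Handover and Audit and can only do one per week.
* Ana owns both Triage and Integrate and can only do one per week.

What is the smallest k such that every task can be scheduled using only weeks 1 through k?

5

With at most 1 per week and 5 tasks, at least 5 weeks are needed.
5 works (last occupied week: week 5): for example Integrate=week 5, Handover=week 1, Audit=week 2, Test=week 4, Triage=week 3.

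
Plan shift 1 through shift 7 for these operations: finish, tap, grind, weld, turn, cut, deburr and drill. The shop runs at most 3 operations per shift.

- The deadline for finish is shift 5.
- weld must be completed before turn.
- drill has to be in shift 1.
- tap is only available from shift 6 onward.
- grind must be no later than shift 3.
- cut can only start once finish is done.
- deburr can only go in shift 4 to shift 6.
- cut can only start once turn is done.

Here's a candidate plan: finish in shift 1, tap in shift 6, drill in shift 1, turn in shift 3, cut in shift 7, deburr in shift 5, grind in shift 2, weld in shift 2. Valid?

cut can only start once finish is done — holds.
tap is only available from shift 6 onward — holds.
grind must be no later than shift 3 — holds.
The shop runs at most 3 operations per shift — holds.
weld must be completed before turn — holds.
deburr can only go in shift 4 to shift 6 — holds.
The deadline for finish is shift 5 — holds.
cut can only start once turn is done — holds.
drill has to be in shift 1 — holds.

Yes, all constraints hold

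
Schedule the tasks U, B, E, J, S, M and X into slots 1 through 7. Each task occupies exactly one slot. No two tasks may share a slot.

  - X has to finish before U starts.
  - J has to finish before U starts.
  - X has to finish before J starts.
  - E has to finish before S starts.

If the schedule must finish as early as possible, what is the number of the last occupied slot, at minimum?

The precedence chain requires at least 3 distinct slots.
With at most 1 per slot and 7 tasks, at least 7 slots are needed.
7 works (last occupied slot: 7): for example M in 7, E in 4, X in 1, U in 3, S in 5, B in 6, J in 2.

slot 7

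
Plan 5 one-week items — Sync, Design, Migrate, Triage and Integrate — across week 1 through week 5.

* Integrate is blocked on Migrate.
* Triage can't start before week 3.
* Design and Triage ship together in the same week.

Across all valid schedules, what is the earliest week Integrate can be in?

week 2

Precedence pushes Integrate to at least week 2.
Integrate at week 2 is achievable: Design -> week 3; Triage -> week 3; Integrate -> week 2; Migrate -> week 1; Sync -> week 1.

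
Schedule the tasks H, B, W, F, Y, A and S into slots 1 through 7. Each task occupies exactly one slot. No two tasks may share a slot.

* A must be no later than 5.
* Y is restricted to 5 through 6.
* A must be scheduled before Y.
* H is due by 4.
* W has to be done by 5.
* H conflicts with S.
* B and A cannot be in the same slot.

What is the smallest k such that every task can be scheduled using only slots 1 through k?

The precedence chain requires at least 2 distinct slots.
With at most 1 per slot and 7 tasks, at least 7 slots are needed.
Y can't be placed before 5, so the schedule must run through at least slot 5.
7 works (last occupied slot: 7): for example Y in 5, S in 7, W in 3, A in 2, B in 4, H in 1, F in 6.

7 slots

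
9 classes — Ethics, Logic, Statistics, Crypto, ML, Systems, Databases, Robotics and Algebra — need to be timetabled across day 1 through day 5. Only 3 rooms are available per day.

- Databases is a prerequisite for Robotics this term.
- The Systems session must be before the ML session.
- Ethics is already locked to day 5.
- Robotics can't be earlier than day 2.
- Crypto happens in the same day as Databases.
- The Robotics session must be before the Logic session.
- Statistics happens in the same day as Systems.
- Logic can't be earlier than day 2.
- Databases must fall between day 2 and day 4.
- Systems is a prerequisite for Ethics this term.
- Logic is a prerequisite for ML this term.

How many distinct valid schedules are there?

13

Splitting on Statistics: it can be day 1 (5), day 3 (4), day 4 (4). Listing each branch's schedules as (Ethics, Logic, Crypto, ML, Systems, Databases, Robotics, Algebra) by day number:
Statistics=day 1: (5,4,2,5,1,2,3,1) (5,4,2,5,1,2,3,2) (5,4,2,5,1,2,3,3) (5,4,2,5,1,2,3,4) (5,4,2,5,1,2,3,5) — 5.
Statistics=day 3: (5,4,2,5,3,2,3,1) (5,4,2,5,3,2,3,2) (5,4,2,5,3,2,3,4) (5,4,2,5,3,2,3,5) — 4.
Statistics=day 4: (5,4,2,5,4,2,3,1) (5,4,2,5,4,2,3,2) (5,4,2,5,4,2,3,3) (5,4,2,5,4,2,3,5) — 4.
Summing: 5 + 4 + 4 = 13.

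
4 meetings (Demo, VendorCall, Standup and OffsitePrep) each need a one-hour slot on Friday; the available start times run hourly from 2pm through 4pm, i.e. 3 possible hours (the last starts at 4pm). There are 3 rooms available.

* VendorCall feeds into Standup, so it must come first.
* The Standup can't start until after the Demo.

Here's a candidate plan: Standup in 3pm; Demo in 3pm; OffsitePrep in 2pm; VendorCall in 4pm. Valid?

No — it violates: VendorCall feeds into Standup, so it must come first

There are 3 rooms available — holds.
The Standup can't start until after the Demo — violated.
VendorCall feeds into Standup, so it must come first — violated.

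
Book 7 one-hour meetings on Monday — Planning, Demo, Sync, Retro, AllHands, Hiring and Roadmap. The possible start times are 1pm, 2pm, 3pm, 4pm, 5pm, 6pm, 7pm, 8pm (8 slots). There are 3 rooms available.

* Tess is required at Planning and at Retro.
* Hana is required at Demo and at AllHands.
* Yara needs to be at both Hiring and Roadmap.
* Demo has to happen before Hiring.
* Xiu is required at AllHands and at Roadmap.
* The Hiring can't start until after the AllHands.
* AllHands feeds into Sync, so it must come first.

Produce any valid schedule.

Retro=2pm; AllHands=1pm; Planning=1pm; Demo=2pm; Sync=2pm; Roadmap=4pm; Hiring=3pm

Checking: AllHands(1pm) before Hiring(3pm); AllHands(1pm) before Sync(2pm); Demo(2pm) before Hiring(3pm); AllHands(1pm) != Roadmap(4pm); Planning(1pm) != Retro(2pm); Demo(2pm) != AllHands(1pm); Hiring(3pm) != Roadmap(4pm); max 3 per slot (cap 3).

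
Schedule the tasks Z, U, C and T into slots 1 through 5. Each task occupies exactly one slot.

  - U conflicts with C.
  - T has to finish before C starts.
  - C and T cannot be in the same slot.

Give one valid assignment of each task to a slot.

U=1; T=1; C=2; Z=1

Checking: T(1) before C(2); U(1) != C(2); C(2) != T(1).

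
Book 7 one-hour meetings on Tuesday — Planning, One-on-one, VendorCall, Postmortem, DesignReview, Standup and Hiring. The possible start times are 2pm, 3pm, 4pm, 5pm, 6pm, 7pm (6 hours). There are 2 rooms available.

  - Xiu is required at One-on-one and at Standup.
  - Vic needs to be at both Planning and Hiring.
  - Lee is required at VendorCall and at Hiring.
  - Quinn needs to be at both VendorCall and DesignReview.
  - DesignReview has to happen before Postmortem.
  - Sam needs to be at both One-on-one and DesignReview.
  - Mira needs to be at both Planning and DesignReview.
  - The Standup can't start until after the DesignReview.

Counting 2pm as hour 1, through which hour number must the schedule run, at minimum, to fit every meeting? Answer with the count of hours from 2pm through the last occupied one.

4 hours

The precedence chain requires at least 2 distinct hours.
With at most 2 per hour and 7 meetings, at least 4 hours are needed.
4 works (last occupied hour: 5pm): for example VendorCall=5pm, DesignReview=2pm, Planning=4pm, Postmortem=3pm, One-on-one=4pm, Hiring=2pm, Standup=3pm.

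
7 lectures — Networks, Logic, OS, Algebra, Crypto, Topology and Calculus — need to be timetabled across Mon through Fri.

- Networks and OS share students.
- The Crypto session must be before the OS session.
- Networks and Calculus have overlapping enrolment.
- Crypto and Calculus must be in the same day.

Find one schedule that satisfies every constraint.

Topology in Mon, Crypto in Mon, Networks in Wed, OS in Tue, Algebra in Mon, Calculus in Mon, Logic in Mon

Checking: Crypto(Mon) before OS(Tue); Networks(Wed) != Calculus(Mon); Networks(Wed) != OS(Tue); Crypto = Calculus = Mon.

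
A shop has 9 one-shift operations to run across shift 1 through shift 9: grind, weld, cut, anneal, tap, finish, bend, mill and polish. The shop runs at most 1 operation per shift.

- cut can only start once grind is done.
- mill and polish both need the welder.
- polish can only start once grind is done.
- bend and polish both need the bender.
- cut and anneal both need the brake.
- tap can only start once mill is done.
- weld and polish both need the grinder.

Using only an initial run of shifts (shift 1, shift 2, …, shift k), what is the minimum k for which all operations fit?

The precedence chain requires at least 2 distinct shifts.
With at most 1 per shift and 9 operations, at least 9 shifts are needed.
9 works (last occupied shift: shift 9): for example mill=shift 3, anneal=shift 7, weld=shift 6, polish=shift 5, grind=shift 1, bend=shift 9, tap=shift 4, finish=shift 8, cut=shift 2.

9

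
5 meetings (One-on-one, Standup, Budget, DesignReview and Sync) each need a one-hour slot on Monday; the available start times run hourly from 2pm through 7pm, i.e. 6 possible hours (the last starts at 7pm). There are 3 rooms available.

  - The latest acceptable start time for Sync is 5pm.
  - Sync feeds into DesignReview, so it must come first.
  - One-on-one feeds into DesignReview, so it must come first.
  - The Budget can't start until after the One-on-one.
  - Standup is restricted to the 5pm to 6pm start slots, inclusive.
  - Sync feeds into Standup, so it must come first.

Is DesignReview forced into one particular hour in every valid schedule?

DesignReview can be 3pm (e.g. Budget -> 3pm, DesignReview -> 3pm, Standup -> 5pm, One-on-one -> 2pm, Sync -> 2pm) or 4pm (e.g. Standup in 5pm; One-on-one in 2pm; Sync in 2pm; DesignReview in 4pm; Budget in 3pm).

No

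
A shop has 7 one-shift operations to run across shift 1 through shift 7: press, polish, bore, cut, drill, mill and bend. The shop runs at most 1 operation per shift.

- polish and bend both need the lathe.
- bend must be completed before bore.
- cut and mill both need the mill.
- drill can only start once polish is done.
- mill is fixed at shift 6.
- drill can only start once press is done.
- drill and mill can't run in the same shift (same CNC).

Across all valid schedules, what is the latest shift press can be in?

Downstream work caps press at shift 6.
press at shift 5 is achievable: drill=shift 7; bore=shift 3; press=shift 5; mill=shift 6; bend=shift 2; cut=shift 4; polish=shift 1.
Nothing later works — the conflict and capacity constraints rule out every shift after shift 5.

shift 5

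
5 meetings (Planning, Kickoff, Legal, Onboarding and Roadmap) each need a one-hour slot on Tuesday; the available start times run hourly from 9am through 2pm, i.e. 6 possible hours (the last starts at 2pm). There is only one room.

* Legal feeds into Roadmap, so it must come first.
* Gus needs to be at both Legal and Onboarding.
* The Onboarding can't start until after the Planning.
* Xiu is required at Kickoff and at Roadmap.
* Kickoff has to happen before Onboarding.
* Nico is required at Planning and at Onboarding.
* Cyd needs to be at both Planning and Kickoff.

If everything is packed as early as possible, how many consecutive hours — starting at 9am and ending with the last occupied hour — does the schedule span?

5 hours

The precedence chain requires at least 2 distinct hours.
With at most 1 per hour and 5 meetings, at least 5 hours are needed.
5 works (last occupied hour: 1pm): for example Onboarding in 11am; Kickoff in 10am; Legal in 12pm; Roadmap in 1pm; Planning in 9am.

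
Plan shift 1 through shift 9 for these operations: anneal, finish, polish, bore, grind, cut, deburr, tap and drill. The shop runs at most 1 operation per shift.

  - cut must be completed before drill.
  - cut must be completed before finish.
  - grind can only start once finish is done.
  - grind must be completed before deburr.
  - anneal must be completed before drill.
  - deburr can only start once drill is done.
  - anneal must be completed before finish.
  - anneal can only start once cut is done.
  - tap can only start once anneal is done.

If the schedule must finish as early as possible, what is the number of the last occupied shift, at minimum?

The precedence chain requires at least 5 distinct shifts.
With at most 1 per shift and 9 operations, at least 9 shifts are needed.
9 works (last occupied shift: shift 9): for example anneal in shift 2, finish in shift 3, grind in shift 5, deburr in shift 6, drill in shift 4, polish in shift 8, tap in shift 7, bore in shift 9, cut in shift 1.

9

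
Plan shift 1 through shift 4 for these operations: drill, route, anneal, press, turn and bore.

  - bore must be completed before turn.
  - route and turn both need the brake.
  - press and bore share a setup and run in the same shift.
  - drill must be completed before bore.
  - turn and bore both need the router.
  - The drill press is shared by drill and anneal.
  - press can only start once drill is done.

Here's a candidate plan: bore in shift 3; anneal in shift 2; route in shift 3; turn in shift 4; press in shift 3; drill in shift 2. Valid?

bore must be completed before turn — holds.
press can only start once drill is done — holds.
route and turn both need the brake — holds.
drill must be completed before bore — holds.
turn and bore both need the router — holds.
The drill press is shared by drill and anneal — violated.
press and bore share a setup and run in the same shift — holds.

No — it violates: The drill press is shared by drill and anneal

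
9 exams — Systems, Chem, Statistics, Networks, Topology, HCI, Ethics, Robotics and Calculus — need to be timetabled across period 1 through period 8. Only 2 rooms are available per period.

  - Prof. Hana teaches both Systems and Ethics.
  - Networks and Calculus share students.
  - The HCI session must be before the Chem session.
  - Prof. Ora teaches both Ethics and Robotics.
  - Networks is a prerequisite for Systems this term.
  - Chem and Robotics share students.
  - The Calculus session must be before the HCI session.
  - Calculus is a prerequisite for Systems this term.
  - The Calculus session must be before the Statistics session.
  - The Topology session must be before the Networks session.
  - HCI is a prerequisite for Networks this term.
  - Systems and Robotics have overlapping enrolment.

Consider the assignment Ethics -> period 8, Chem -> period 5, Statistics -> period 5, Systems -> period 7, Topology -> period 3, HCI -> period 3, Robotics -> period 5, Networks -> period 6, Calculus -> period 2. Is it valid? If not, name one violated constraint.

The HCI session must be before the Chem session — holds.
Networks and Calculus share students — holds.
Chem and Robotics share students — violated.
The Topology session must be before the Networks session — holds.
Systems and Robotics have overlapping enrolment — holds.
Prof. Hana teaches both Systems and Ethics — holds.
The Calculus session must be before the HCI session — holds.
Only 2 rooms are available per period — violated.
The Calculus session must be before the Statistics session — holds.
Prof. Ora teaches both Ethics and Robotics — holds.
HCI is a prerequisite for Networks this term — holds.
Networks is a prerequisite for Systems this term — holds.
Calculus is a prerequisite for Systems this term — holds.

Invalid. Chem and Robotics share students.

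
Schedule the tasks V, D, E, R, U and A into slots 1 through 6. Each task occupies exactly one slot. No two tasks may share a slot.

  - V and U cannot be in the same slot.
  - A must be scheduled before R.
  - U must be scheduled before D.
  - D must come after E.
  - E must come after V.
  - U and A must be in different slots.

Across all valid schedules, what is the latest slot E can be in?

Precedence pushes E to at least 2; downstream work caps E at 5.
E at 5 is achievable: R in 3; V in 1; A in 2; E in 5; D in 6; U in 4.

5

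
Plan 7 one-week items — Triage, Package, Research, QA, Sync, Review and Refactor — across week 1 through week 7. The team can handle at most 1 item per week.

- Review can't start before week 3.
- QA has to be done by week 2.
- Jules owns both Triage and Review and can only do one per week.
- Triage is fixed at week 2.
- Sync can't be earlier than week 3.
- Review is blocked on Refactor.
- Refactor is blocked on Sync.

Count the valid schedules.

20

Splitting on Package: it can be week 3 (4), week 4 (4), week 5 (4), week 6 (4), week 7 (4). Listing each branch's schedules as (Triage, Research, QA, Sync, Review, Refactor) by week number:
Package=week 3: (2,4,1,5,7,6) (2,5,1,4,7,6) (2,6,1,4,7,5) (2,7,1,4,6,5) — 4.
Package=week 4: (2,3,1,5,7,6) (2,5,1,3,7,6) (2,6,1,3,7,5) (2,7,1,3,6,5) — 4.
Package=week 5: (2,3,1,4,7,6) (2,4,1,3,7,6) (2,6,1,3,7,4) (2,7,1,3,6,4) — 4.
Package=week 6: (2,3,1,4,7,5) (2,4,1,3,7,5) (2,5,1,3,7,4) (2,7,1,3,5,4) — 4.
Package=week 7: (2,3,1,4,6,5) (2,4,1,3,6,5) (2,5,1,3,6,4) (2,6,1,3,5,4) — 4.
Summing: 4 + 4 + 4 + 4 + 4 = 20.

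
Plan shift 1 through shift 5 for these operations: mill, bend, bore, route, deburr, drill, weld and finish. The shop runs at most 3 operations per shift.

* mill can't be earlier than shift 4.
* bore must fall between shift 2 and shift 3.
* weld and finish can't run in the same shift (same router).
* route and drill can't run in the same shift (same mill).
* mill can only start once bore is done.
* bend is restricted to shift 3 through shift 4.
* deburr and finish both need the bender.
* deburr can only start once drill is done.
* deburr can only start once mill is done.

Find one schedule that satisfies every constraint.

bend in shift 3; deburr in shift 5; mill in shift 4; weld in shift 1; route in shift 2; drill in shift 1; finish in shift 2; bore in shift 2

Checking: drill(shift 1) before deburr(shift 5); mill(shift 4) before deburr(shift 5); bore(shift 2) before mill(shift 4); weld(shift 1) != finish(shift 2); route(shift 2) != drill(shift 1); deburr(shift 5) != finish(shift 2); bore=shift 2 in [shift 2,shift 3]; mill=shift 4 in [shift 4,shift 5]; bend=shift 3 in [shift 3,shift 4]; max 3 per shift (cap 3).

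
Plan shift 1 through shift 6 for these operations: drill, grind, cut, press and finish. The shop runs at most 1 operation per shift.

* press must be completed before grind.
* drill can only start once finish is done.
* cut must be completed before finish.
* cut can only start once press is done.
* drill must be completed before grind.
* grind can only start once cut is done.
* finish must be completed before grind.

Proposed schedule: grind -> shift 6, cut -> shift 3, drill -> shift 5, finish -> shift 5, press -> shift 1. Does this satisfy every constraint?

Invalid. The shop runs at most 1 operation per shift.

cut can only start once press is done — holds.
The shop runs at most 1 operation per shift — violated.
grind can only start once cut is done — holds.
finish must be completed before grind — holds.
cut must be completed before finish — holds.
drill must be completed before grind — holds.
drill can only start once finish is done — violated.
press must be completed before grind — holds.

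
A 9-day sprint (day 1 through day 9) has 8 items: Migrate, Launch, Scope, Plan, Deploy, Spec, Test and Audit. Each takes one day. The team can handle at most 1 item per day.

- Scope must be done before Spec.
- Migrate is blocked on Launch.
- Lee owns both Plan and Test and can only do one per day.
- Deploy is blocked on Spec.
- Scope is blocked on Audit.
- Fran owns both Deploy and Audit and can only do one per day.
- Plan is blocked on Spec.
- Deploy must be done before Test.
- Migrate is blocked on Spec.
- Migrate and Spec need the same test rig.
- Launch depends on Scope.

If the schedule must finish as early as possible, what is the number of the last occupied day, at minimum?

8

The precedence chain requires at least 5 distinct days.
With at most 1 per day and 8 work items, at least 8 days are needed.
8 works (last occupied day: day 8): for example Plan -> day 7; Launch -> day 4; Deploy -> day 6; Test -> day 8; Audit -> day 1; Migrate -> day 5; Spec -> day 3; Scope -> day 2.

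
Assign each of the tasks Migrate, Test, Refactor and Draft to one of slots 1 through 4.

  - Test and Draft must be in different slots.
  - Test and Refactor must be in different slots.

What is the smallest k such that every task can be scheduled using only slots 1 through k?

2

Could 1 slot be enough, i.e. nothing placed later than 1? No: Refactor can't share with Test (1) → nothing is left.
So 1 slot is not enough.
2 works (last occupied slot: 2): for example Refactor in 2, Migrate in 1, Test in 1, Draft in 2.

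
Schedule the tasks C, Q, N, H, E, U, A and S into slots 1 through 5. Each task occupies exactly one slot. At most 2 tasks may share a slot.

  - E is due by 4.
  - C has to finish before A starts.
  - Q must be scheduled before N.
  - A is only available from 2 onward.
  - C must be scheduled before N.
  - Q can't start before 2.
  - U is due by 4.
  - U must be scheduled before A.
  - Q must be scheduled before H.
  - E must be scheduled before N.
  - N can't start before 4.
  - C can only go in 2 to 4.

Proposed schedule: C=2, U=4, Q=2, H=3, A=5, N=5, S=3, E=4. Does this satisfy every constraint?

U must be scheduled before A — holds.
U is due by 4 — holds.
E must be scheduled before N — holds.
C has to finish before A starts — holds.
Q can't start before 2 — holds.
N can't start before 4 — holds.
Q must be scheduled before N — holds.
At most 2 tasks may share a slot — holds.
C can only go in 2 to 4 — holds.
C must be scheduled before N — holds.
E is due by 4 — holds.
A is only available from 2 onward — holds.
Q must be scheduled before H — holds.

Valid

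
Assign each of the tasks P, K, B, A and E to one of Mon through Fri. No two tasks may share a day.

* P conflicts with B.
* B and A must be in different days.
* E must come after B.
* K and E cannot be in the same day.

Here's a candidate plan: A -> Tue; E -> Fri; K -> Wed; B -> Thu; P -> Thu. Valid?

No — it violates: P conflicts with B

B and A must be in different days — holds.
P conflicts with B — violated.
K and E cannot be in the same day — holds.
No two tasks may share a day — violated.
E must come after B — holds.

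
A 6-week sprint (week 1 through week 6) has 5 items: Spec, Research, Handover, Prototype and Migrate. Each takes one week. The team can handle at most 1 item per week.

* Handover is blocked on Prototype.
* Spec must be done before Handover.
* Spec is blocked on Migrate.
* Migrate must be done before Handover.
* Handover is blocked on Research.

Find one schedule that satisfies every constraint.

Research in week 3; Spec in week 2; Migrate in week 1; Handover in week 5; Prototype in week 4

Checking: Migrate(week 1) before Spec(week 2); Migrate(week 1) before Handover(week 5); Prototype(week 4) before Handover(week 5); Spec(week 2) before Handover(week 5); Research(week 3) before Handover(week 5); max 1 per week (cap 1).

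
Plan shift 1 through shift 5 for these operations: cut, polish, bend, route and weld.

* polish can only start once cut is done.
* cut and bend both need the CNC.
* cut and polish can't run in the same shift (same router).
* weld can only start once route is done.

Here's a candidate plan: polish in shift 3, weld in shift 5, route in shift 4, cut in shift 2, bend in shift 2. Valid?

No. cut and bend both need the CNC is not satisfied.

weld can only start once route is done — holds.
cut and bend both need the CNC — violated.
polish can only start once cut is done — holds.
cut and polish can't run in the same shift (same router) — holds.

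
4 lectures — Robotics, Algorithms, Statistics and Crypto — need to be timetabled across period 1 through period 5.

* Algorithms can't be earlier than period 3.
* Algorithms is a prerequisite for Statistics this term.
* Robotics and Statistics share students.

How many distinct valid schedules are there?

60

Splitting on Robotics: it can be period 1 (15), period 2 (15), period 3 (15), period 4 (10), period 5 (5). Listing each branch's schedules as (Algorithms, Statistics, Crypto) by period number:
Robotics=period 1: (3,4,1) (3,4,2) (3,4,3) (3,4,4) (3,4,5) (3,5,1) (3,5,2) (3,5,3) (3,5,4) (3,5,5) (4,5,1) (4,5,2) (4,5,3) (4,5,4) (4,5,5) — 15.
Robotics=period 2: (3,4,1) (3,4,2) (3,4,3) (3,4,4) (3,4,5) (3,5,1) (3,5,2) (3,5,3) (3,5,4) (3,5,5) (4,5,1) (4,5,2) (4,5,3) (4,5,4) (4,5,5) — 15.
Robotics=period 3: (3,4,1) (3,4,2) (3,4,3) (3,4,4) (3,4,5) (3,5,1) (3,5,2) (3,5,3) (3,5,4) (3,5,5) (4,5,1) (4,5,2) (4,5,3) (4,5,4) (4,5,5) — 15.
Robotics=period 4: (3,5,1) (3,5,2) (3,5,3) (3,5,4) (3,5,5) (4,5,1) (4,5,2) (4,5,3) (4,5,4) (4,5,5) — 10.
Robotics=period 5: (3,4,1) (3,4,2) (3,4,3) (3,4,4) (3,4,5) — 5.
Summing: 15 + 15 + 15 + 10 + 5 = 60.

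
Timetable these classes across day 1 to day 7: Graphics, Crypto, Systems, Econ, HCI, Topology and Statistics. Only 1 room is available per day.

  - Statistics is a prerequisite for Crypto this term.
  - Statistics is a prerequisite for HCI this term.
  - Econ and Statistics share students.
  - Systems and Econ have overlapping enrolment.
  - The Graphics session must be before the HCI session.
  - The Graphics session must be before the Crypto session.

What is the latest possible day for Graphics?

Downstream work caps Graphics at day 6.
Graphics at day 5 is achievable: Graphics -> day 5; Systems -> day 2; HCI -> day 7; Statistics -> day 1; Topology -> day 4; Crypto -> day 6; Econ -> day 3.
Nothing later works — the conflict and capacity constraints rule out every day after day 5.

day 5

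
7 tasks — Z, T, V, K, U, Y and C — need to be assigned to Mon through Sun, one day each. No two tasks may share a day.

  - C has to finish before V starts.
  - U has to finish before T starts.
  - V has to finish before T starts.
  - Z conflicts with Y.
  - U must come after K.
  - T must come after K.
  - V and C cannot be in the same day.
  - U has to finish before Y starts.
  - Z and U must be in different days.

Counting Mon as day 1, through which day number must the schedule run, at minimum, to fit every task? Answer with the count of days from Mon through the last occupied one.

7 days

The precedence chain requires at least 3 distinct days.
With at most 1 per day and 7 tasks, at least 7 days are needed.
7 works (last occupied day: Sun): for example Y=Sat, T=Fri, U=Tue, K=Mon, C=Wed, V=Thu, Z=Sun.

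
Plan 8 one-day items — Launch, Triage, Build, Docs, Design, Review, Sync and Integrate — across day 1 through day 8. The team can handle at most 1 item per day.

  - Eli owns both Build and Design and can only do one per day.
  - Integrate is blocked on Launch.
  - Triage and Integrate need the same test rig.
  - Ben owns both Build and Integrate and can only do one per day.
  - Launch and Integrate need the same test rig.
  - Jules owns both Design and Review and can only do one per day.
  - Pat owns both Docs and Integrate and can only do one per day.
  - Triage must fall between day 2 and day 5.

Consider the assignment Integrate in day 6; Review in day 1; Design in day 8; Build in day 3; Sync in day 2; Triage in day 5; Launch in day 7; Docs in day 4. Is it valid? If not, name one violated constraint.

Invalid. Integrate is blocked on Launch.

Ben owns both Build and Integrate and can only do one per day — holds.
Pat owns both Docs and Integrate and can only do one per day — holds.
Launch and Integrate need the same test rig — holds.
The team can handle at most 1 item per day — holds.
Integrate is blocked on Launch — violated.
Triage and Integrate need the same test rig — holds.
Jules owns both Design and Review and can only do one per day — holds.
Triage must fall between day 2 and day 5 — holds.
Eli owns both Build and Design and can only do one per day — holds.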